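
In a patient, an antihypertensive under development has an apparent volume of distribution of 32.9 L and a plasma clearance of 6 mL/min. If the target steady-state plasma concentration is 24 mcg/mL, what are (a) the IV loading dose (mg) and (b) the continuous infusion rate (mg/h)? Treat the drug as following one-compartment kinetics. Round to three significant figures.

Loading dose = Vd × C = 32.90 × 24 = 789.6 mg
CL = 6 mL/min × 60/1000 = 0.3600 L/h
Maintenance infusion rate = CL × Css = 0.3600 × 24 = 8.640 mg/h

(a) 790 mg; (b) 8.64 mg/h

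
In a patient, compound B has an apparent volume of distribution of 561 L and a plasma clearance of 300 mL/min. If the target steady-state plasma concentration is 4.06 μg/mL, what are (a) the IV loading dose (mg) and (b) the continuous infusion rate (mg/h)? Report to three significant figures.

(a) 2280 mg; (b) 73.1 mg/h

LD = Vd · C_target = 561.0 × 4.06 = 2278 mg
CL = 300 mL/min = 300 × 0.06 = 18.00 L/h
Infusion rate = 18.00 L/h × 4.06 mg/L = 73.08 mg/h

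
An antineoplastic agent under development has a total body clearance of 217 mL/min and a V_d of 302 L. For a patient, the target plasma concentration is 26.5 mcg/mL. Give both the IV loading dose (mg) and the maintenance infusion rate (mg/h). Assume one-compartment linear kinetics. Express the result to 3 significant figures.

LD = Vd · C_target = 302.0 × 26.5 = 8003 mg
Convert clearance: 217 mL/min × 60 min/h ÷ 1000 mL/L = 13.02 L/h
Maintenance: replace elimination → rate = CL × Css = 13.02 × 26.5 = 345.0 mg/h

(a) 8000 mg; (b) 345 mg/h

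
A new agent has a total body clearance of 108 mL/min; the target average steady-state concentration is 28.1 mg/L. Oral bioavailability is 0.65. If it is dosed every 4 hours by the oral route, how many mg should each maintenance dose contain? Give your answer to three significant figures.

CL = 108 mL/min × 60/1000 = 6.480 L/h
At steady state, dose per interval replaces the amount cleared in that interval: F·D/τ = CL·Css.
D = CL × Css × τ / F = 6.480 × 28.1 × 4 / 0.65 = 1121 mg

1120 mg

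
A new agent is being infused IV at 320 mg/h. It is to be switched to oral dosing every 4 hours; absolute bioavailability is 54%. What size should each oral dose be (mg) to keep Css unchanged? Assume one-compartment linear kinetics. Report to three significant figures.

To maintain the same Css, the systemic dosing rate must be unchanged: F·D/τ = infusion rate.
D = rate × τ / F = 320 × 4 / 0.54 = 2370 mg

2370 mg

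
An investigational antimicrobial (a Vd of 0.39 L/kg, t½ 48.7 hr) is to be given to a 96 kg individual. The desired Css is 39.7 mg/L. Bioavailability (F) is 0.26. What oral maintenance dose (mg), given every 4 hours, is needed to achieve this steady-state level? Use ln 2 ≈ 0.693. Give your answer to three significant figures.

Vd(total) = 96 kg × 0.39 L/kg = 37.44 L
CL = 0.693 × Vd / t½ = 0.693 × 37.44 / 48.7 = 0.5328 L/h
D = CL × Css × τ / F = 0.5328 × 39.7 × 4 / 0.26 = 325.4 mg

325 mg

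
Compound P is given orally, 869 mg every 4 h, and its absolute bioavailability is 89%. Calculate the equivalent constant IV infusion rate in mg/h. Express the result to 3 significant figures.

Equivalent systemic input: infusion rate = F·D/τ.
Rate = 0.89 × 869 / 4 = 193.4 mg/h

193 mg/h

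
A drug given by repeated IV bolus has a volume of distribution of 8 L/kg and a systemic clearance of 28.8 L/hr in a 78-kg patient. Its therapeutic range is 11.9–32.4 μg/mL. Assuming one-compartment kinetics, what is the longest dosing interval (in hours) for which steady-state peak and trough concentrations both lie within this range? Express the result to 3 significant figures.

Total Vd = 8 × 78 = 624.0 L
k = CL / Vd = 28.80 / 624.0 = 0.04615 h⁻¹
Between IV bolus doses, concentration decays as C = C₀·e^(−kτ), so C_peak/C_trough = e^(kτ).
τ_max = ln(C_peak/C_trough) / k = ln(32.4/11.9) / 0.04615 = 1.002 / 0.04615 = 21.71 h

21.7 h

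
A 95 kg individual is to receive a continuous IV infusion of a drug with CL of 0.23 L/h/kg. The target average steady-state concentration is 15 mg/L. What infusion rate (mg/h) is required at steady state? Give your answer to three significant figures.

CL = 0.23 L/h/kg × 95 kg = 21.85 L/h
R₀ = 21.85 × 15 = 327.8 mg/h

328 mg/h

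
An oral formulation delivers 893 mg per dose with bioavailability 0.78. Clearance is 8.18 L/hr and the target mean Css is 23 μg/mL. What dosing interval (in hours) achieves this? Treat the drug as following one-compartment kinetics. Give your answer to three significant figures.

3.70 h

F·D/τ = CL·Css → τ = F·D / (CL·Css).
τ = 0.78 × 893 / (8.18 × 23) = 3.702 h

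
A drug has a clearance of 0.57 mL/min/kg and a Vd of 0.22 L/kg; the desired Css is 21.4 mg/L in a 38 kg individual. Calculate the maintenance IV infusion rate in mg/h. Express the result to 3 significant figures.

CL = 0.57 mL/min/kg × 38 kg = 21.66 mL/min = 21.66 × 60/1000 = 1.300 L/h
Rate = CL × Css = 1.300 × 21.4 = 27.82 mg/h

27.8 mg/h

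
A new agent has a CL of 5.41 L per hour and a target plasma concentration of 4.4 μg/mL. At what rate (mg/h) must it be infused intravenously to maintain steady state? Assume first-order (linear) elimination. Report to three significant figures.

At steady state, infusion rate equals elimination rate: rate in = CL × Css.
Rate = CL × Css = 5.410 × 4.4 = 23.80 mg/h

23.8 mg/h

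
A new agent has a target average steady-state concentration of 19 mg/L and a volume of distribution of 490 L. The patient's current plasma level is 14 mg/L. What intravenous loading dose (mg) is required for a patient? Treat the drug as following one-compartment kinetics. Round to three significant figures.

2450 mg

Concentration deficit ΔC = 19 − 14 = 5.000 mg/L
LD = Vd × ΔC = 490.0 × 5.000 = 2450 mg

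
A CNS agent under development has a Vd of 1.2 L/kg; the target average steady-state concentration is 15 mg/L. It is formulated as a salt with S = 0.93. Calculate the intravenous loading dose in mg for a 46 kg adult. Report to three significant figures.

890 mg

Vd(total) = 46 kg × 1.2 L/kg = 55.20 L
LD = Vd × C / S = 55.20 × 15.00 / 0.93 = 890.3 mg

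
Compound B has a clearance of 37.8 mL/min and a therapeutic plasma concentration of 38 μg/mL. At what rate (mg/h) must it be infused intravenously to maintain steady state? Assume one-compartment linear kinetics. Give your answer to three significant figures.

Convert clearance: 37.8 mL/min × 60 min/h ÷ 1000 mL/L = 2.268 L/h
Infusion rate = CL · Css = 2.268 L/h × 38 mg/L = 86.18 mg/h

86.2 mg/h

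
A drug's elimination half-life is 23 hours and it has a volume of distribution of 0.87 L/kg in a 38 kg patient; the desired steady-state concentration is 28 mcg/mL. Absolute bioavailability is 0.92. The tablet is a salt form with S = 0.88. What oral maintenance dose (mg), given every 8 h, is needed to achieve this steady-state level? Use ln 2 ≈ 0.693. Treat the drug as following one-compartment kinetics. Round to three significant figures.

276 mg

Total Vd = 0.87 × 38 = 33.06 L
k = 0.693/23 = 0.03013 h⁻¹, so CL = k·Vd = 0.03013 × 33.06 = 0.9961 L/h
D = CL × Css × τ / F / S = 0.9961 × 28 × 8 / 0.92 / 0.88 = 275.6 mg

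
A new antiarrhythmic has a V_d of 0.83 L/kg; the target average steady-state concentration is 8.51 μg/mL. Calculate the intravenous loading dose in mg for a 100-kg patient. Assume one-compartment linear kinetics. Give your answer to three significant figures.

Total Vd = 0.83 × 100 = 83.00 L
LD = Vd × C = 83.00 × 8.510 = 706.3 mg

706 mg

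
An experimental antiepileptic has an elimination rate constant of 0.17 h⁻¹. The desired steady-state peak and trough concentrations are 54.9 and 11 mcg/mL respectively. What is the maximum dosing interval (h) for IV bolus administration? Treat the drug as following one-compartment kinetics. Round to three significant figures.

9.46 h

Between IV bolus doses, concentration decays as C = C₀·e^(−kτ), so C_peak/C_trough = e^(kτ).
τ_max = ln(C_peak/C_trough) / k = ln(54.9/11) / 0.1700 = 1.608 / 0.1700 = 9.459 h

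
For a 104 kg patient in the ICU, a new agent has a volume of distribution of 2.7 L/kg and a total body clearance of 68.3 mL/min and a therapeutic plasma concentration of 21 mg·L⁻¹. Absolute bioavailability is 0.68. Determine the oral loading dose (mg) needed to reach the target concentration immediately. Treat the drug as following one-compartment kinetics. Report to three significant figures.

Vd(total) = 104 kg × 2.7 L/kg = 280.8 L
Loading dose depends on Vd (not clearance): it fills the distribution volume.
LD = Vd × C / F = 280.8 × 21.00 / 0.68 = 8672 mg

8670 mg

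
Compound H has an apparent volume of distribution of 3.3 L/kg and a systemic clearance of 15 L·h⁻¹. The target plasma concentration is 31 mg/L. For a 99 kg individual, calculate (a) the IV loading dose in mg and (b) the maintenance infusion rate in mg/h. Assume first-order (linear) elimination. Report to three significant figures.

(a) 10100 mg; (b) 465 mg/h

Vd(total) = 99 kg × 3.3 L/kg = 326.7 L
LD = Vd · C_target = 326.7 × 31 = 10130 mg
Maintenance infusion rate = CL × Css = 15.00 × 31 = 465.0 mg/h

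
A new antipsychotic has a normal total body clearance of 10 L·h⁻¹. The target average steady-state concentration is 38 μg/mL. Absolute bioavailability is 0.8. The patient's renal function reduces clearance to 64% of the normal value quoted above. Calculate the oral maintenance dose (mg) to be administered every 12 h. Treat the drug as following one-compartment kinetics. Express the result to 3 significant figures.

Patient clearance = 0.64 × 10.00 = 6.400 L/h
D = CL × Css × τ / F = 6.400 × 38 × 12 / 0.8 = 3648 mg

3650 mg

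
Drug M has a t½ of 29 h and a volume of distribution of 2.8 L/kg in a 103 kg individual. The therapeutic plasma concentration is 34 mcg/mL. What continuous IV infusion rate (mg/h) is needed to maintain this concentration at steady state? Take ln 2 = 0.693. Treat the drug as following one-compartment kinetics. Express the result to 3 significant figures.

Vd(total) = 103 kg × 2.8 L/kg = 288.4 L
k = 0.693/29 = 0.02390 h⁻¹, so CL = k·Vd = 0.02390 × 288.4 = 6.893 L/h
Infusion rate = CL × Css = 6.893 × 34 = 234.4 mg/h

234 mg/h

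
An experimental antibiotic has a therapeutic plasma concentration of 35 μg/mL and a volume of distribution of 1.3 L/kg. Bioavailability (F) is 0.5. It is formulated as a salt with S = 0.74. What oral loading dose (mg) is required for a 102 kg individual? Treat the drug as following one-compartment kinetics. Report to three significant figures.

Total Vd = 1.3 × 102 = 132.6 L
The loading dose fills Vd to the target concentration.
LD = Vd × C / F / S = 132.6 × 35.00 / 0.5 / 0.74 = 12540 mg

12500 mg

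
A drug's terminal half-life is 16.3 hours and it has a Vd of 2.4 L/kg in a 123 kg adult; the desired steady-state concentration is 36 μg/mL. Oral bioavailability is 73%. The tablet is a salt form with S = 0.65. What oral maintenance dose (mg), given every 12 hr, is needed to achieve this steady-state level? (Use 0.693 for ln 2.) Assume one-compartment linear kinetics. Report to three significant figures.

Vd = 2.4 L/kg × 123 kg = 295.2 L
CL = 0.693 × Vd / t½ = 0.693 × 295.2 / 16.3 = 12.55 L/h
D = CL × Css × τ / F / S = 12.55 × 36 × 12 / 0.73 / 0.65 = 11430 mg

11400 mg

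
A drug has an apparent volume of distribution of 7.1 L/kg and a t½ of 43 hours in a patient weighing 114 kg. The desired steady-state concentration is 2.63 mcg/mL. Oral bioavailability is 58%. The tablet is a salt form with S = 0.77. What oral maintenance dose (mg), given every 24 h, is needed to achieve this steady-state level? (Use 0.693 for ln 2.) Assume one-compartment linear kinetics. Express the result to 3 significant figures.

Vd = 7.1 L/kg × 114 kg = 809.4 L
k = 0.693/43 = 0.01612 h⁻¹, so CL = k·Vd = 0.01612 × 809.4 = 13.05 L/h
D = CL × Css × τ / F / S = 13.05 × 2.63 × 24 / 0.58 / 0.77 = 1844 mg

1840 mg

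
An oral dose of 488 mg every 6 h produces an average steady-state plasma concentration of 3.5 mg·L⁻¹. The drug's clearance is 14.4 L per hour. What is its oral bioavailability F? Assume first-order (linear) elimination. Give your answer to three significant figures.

F·D/τ = CL·Css at steady state → F = CL·Css·τ / D.
F = 14.4 × 3.5 × 6 / 488 = 0.620

0.620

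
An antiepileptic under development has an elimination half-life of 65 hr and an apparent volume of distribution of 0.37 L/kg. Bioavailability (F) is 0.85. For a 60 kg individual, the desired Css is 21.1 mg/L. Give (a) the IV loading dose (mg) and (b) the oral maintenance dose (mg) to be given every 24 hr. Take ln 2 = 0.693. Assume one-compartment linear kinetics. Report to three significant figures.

(a) 468 mg; (b) 141 mg

Total Vd = 0.37 × 60 = 22.20 L
LD = Vd × C = 22.20 × 21.1 = 468.4 mg
CL = 0.693 × Vd / t½ = 0.693 × 22.20 / 65 = 0.2367 L/h
D = CL × Css × τ / F = 0.2367 × 21.1 × 24 / 0.85 = 141.0 mg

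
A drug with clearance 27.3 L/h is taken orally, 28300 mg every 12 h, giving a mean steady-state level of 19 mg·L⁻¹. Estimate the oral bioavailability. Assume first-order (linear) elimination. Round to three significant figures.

F·D/τ = CL·Css at steady state → F = CL·Css·τ / D.
F = 27.3 × 19 × 12 / 28300 = 0.220

0.220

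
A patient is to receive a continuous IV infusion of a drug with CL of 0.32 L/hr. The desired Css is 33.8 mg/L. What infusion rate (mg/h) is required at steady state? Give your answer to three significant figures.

R₀ = 0.3200 × 33.8 = 10.82 mg/h

10.8 mg/h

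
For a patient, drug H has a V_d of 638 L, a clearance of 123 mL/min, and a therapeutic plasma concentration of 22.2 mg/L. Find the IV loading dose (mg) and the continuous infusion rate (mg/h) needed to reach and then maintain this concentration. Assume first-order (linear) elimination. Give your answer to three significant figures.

Loading dose = Vd × C = 638.0 × 22.2 = 14160 mg
Convert clearance: 123 mL/min × 60 min/h ÷ 1000 mL/L = 7.380 L/h
Maintenance infusion rate = CL × Css = 7.380 × 22.2 = 163.8 mg/h

(a) 14200 mg; (b) 164 mg/h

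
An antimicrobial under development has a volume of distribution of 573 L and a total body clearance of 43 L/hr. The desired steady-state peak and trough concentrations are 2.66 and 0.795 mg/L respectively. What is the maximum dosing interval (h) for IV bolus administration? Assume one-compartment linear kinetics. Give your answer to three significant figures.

16.1 h

k = CL / Vd = 43.00 / 573.0 = 0.07504 h⁻¹
Between IV bolus doses, concentration decays as C = C₀·e^(−kτ), so C_peak/C_trough = e^(kτ).
τ_max = ln(C_peak/C_trough) / k = ln(2.66/0.795) / 0.07504 = 1.208 / 0.07504 = 16.10 h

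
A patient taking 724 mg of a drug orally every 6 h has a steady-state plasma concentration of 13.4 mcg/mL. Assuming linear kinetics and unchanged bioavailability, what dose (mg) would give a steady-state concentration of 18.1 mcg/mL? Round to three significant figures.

978 mg

For first-order elimination, Css ∝ F·D/(CL·τ); F and CL are unchanged, so Css ∝ D/τ.
D₂ = D₁ × (Css,target / Css,current) = 724 × 18.1/13.4 = 977.9 mg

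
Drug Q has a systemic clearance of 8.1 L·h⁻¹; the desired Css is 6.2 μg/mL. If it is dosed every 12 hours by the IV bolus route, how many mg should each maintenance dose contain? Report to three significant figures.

603 mg

At steady state, dose per interval replaces the amount cleared in that interval: D/τ = CL·Css.
D = CL × Css × τ = 8.100 × 6.2 × 12 = 602.6 mg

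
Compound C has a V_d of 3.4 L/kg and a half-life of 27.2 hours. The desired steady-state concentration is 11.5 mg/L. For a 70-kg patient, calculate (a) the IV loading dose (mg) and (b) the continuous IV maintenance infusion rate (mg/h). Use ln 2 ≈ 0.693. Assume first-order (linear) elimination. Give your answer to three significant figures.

Total Vd = 3.4 × 70 = 238.0 L
LD = Vd × C = 238.0 × 11.5 = 2737 mg
CL = 0.693 × Vd / t½ = 0.693 × 238.0 / 27.2 = 6.064 L/h
Infusion rate = CL × Css = 6.064 × 11.5 = 69.74 mg/h

(a) 2740 mg; (b) 69.7 mg/h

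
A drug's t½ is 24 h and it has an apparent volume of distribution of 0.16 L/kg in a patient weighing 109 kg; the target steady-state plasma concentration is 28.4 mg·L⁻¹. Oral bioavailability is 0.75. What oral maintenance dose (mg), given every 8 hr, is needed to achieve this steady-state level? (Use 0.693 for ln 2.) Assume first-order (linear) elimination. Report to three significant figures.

153 mg

Vd = 0.16 L/kg × 109 kg = 17.44 L
CL = 0.693 × Vd / t½ = 0.693 × 17.44 / 24 = 0.5036 L/h
D = CL × Css × τ / F = 0.5036 × 28.4 × 8 / 0.75 = 152.6 mg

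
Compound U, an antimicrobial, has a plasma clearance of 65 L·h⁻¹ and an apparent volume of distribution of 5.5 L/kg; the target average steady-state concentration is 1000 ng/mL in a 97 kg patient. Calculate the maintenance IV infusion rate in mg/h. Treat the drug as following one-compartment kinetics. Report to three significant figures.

C = 1000 ng/mL = 1.000 mg/L
Infusion rate = CL · Css = 65.00 L/h × 1 mg/L = 65.00 mg/h

65.0 mg/h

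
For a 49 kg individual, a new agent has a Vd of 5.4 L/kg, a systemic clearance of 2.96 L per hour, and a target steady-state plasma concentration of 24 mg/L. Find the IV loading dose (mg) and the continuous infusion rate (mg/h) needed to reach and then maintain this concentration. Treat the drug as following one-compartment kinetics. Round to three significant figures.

(a) 6350 mg; (b) 71.0 mg/h

Total Vd = 5.4 × 49 = 264.6 L
Loading dose = Vd × C = 264.6 × 24 = 6350 mg
Maintenance infusion rate = CL × Css = 2.960 × 24 = 71.04 mg/h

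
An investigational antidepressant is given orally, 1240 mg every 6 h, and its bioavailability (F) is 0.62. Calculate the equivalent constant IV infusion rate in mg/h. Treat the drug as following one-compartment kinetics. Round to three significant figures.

Equivalent systemic input: infusion rate = F·D/τ.
Rate = 0.62 × 1240 / 6 = 128.1 mg/h

128 mg/h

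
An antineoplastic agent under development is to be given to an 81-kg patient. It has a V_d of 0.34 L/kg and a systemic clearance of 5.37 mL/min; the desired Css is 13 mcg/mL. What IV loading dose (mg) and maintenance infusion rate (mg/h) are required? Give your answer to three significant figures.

(a) 358 mg; (b) 4.19 mg/h

Vd = 0.34 L/kg × 81 kg = 27.54 L
Loading: fill Vd to C_target → 27.54 L × 13 mg/L = 358.0 mg
Convert clearance: 5.37 mL/min × 60 min/h ÷ 1000 mL/L = 0.3222 L/h
Maintenance infusion rate = CL × Css = 0.3222 × 13 = 4.189 mg/h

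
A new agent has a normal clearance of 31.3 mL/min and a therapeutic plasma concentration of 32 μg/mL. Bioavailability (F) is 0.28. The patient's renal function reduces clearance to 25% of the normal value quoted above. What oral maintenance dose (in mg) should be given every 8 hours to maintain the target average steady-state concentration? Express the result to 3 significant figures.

429 mg

CL = 31.3 mL/min = 31.3 × 0.06 = 1.878 L/h
Patient clearance = 0.25 × 1.878 = 0.4695 L/h
D = CL × Css × τ / F = 0.4695 × 32 × 8 / 0.28 = 429.3 mg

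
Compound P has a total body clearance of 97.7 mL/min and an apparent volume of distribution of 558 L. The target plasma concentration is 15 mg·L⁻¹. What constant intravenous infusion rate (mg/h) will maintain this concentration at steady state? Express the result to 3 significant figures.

87.9 mg/h

CL = 97.7 mL/min = 97.7 × 0.06 = 5.862 L/h
Rate = CL × Css = 5.862 × 15 = 87.93 mg/h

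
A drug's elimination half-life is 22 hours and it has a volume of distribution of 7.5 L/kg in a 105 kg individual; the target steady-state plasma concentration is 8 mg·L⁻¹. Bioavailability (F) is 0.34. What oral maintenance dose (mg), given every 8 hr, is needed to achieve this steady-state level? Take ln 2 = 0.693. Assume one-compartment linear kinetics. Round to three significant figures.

Vd(total) = 105 kg × 7.5 L/kg = 787.5 L
CL = 0.693 × Vd / t½ = 0.693 × 787.5 / 22 = 24.81 L/h
D = CL × Css × τ / F = 24.81 × 8 × 8 / 0.34 = 4670 mg

4670 mg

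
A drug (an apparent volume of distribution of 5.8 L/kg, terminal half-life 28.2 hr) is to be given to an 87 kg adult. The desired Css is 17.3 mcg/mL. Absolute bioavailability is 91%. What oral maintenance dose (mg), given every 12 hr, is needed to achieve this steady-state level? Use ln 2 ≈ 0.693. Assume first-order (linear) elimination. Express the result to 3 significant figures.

Vd = 5.8 L/kg × 87 kg = 504.6 L
CL = ln 2 · Vd / t½ = 0.693 × 504.6 / 28.2 = 12.40 L/h
D = CL × Css × τ / F = 12.40 × 17.3 × 12 / 0.91 = 2829 mg

2830 mg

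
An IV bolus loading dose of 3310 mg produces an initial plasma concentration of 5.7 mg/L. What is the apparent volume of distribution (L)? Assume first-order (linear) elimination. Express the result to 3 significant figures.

581 L

Immediately after an IV bolus, C₀ = Dose / Vd, so Vd = Dose / C₀.
Vd = 3310 / 5.7 = 580.7 L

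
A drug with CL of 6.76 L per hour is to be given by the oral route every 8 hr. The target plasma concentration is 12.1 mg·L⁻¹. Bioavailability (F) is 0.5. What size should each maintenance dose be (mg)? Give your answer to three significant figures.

1310 mg

D = CL × Css × τ / F = 6.760 × 12.1 × 8 / 0.5 = 1309 mg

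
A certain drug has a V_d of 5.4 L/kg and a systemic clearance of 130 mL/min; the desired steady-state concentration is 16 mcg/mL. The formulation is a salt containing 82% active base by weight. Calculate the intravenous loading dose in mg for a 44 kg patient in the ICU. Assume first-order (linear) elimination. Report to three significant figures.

Total Vd = 5.4 × 44 = 237.6 L
Loading dose depends on Vd (not clearance): it fills the distribution volume.
LD = Vd × C / S = 237.6 × 16.00 / 0.82 = 4636 mg

4640 mg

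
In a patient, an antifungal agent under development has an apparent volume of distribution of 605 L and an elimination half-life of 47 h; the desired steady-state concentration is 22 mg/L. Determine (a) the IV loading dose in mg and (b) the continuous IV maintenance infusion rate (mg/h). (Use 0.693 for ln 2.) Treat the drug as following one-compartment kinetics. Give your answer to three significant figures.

LD = Vd × C = 605.0 × 22 = 13310 mg
CL = 0.693 × Vd / t½ = 0.693 × 605.0 / 47 = 8.921 L/h
Infusion rate = CL × Css = 8.921 × 22 = 196.3 mg/h

(a) 13300 mg; (b) 196 mg/h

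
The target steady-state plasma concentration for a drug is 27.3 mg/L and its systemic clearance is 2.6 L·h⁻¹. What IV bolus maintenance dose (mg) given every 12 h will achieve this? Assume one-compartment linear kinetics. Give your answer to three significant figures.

At steady state, dose per interval replaces the amount cleared in that interval: D/τ = CL·Css.
D = CL × Css × τ = 2.600 × 27.3 × 12 = 851.8 mg

852 mg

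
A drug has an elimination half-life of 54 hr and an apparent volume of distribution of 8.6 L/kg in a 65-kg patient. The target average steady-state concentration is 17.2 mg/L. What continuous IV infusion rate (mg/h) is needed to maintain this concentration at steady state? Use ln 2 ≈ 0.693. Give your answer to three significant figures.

Total Vd = 8.6 × 65 = 559.0 L
CL = ln 2 · Vd / t½ = 0.693 × 559.0 / 54 = 7.174 L/h
Infusion rate = CL × Css = 7.174 × 17.2 = 123.4 mg/h

123 mg/h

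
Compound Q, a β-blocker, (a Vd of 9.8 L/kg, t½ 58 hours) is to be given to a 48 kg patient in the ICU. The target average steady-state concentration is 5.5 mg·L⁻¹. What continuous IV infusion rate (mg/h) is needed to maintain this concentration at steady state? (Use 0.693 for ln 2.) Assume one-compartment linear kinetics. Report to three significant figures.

30.9 mg/h

Vd(total) = 48 kg × 9.8 L/kg = 470.4 L
CL = 0.693 × Vd / t½ = 0.693 × 470.4 / 58 = 5.620 L/h
Infusion rate = CL × Css = 5.620 × 5.5 = 30.91 mg/h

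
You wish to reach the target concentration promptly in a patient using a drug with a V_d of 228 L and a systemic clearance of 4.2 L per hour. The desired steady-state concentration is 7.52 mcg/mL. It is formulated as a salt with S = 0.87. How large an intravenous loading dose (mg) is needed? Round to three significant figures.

LD is governed by Vd — clearance does not enter the loading-dose calculation.
LD = Vd × C / S = 228.0 × 7.520 / 0.87 = 1971 mg

1970 mg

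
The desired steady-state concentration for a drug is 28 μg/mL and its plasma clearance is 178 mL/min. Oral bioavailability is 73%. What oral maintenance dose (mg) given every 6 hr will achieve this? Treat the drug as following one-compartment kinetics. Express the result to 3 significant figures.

CL = 178 mL/min = 178 × 0.06 = 10.68 L/h
D = CL × Css × τ / F = 10.68 × 28 × 6 / 0.73 = 2458 mg

2460 mg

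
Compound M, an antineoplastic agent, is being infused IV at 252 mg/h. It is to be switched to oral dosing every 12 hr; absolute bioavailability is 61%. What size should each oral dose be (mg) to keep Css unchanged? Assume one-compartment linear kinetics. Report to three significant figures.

To maintain the same Css, the systemic dosing rate must be unchanged: F·D/τ = infusion rate.
D = rate × τ / F = 252 × 12 / 0.61 = 4957 mg

4960 mg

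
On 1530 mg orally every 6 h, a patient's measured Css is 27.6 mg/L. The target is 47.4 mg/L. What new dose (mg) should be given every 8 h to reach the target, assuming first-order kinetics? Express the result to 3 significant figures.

3500 mg

With linear kinetics, Css is proportional to dose rate (D/τ) at fixed clearance.
D₂ = D₁ × (Css,target / Css,current) × (τ₂/τ₁) = 1530 × (47.4/27.6) × (8/6) = 3503 mg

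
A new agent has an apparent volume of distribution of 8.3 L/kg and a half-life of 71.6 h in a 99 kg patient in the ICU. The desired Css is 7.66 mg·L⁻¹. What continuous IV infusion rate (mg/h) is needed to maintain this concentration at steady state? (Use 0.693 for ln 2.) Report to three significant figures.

60.9 mg/h

Total Vd = 8.3 × 99 = 821.7 L
CL = ln 2 · Vd / t½ = 0.693 × 821.7 / 71.6 = 7.953 L/h
Infusion rate = CL × Css = 7.953 × 7.66 = 60.92 mg/h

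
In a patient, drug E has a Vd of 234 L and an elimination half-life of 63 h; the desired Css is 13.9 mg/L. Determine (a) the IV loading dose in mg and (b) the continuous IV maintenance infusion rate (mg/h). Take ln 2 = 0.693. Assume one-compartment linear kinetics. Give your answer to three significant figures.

(a) 3250 mg; (b) 35.8 mg/h

LD = Vd × C = 234.0 × 13.9 = 3253 mg
CL = 0.693 × Vd / t½ = 0.693 × 234.0 / 63 = 2.574 L/h
Infusion rate = CL × Css = 2.574 × 13.9 = 35.78 mg/h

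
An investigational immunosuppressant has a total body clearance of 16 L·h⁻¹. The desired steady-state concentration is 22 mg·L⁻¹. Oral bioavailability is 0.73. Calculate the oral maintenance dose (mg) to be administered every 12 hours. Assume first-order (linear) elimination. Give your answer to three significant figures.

5790 mg

D = CL × Css × τ / F = 16.00 × 22 × 12 / 0.73 = 5786 mg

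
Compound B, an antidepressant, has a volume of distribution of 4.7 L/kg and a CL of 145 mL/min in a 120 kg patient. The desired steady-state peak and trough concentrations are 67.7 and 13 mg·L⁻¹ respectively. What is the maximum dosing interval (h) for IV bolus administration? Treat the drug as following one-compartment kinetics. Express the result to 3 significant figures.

Vd(total) = 120 kg × 4.7 L/kg = 564.0 L
Convert clearance: 145 mL/min × 60 min/h ÷ 1000 mL/L = 8.700 L/h
k = CL / Vd = 8.700 / 564.0 = 0.01543 h⁻¹
Between IV bolus doses, concentration decays as C = C₀·e^(−kτ), so C_peak/C_trough = e^(kτ).
τ_max = ln(C_peak/C_trough) / k = ln(67.7/13) / 0.01543 = 1.650 / 0.01543 = 106.9 h

107 h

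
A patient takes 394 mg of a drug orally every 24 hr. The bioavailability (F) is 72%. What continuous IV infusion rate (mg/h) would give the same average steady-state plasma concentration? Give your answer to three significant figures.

Equivalent systemic input: infusion rate = F·D/τ.
Rate = 0.72 × 394 / 24 = 11.82 mg/h

11.8 mg/h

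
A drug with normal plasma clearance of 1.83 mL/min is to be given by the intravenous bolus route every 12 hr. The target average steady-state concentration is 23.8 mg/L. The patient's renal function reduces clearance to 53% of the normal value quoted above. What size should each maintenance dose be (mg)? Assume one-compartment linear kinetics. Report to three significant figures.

16.6 mg

CL = 1.83 mL/min = 1.83 × 0.06 = 0.1098 L/h
Patient clearance = 0.53 × 0.1098 = 0.05819 L/h
D = CL × Css × τ = 0.05819 × 23.8 × 12 = 16.62 mg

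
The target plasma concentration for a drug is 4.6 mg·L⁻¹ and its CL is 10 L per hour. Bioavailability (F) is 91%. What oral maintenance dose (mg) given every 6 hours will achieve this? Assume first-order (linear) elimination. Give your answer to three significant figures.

303 mg

D = CL × Css × τ / F = 10.00 × 4.6 × 6 / 0.91 = 303.3 mg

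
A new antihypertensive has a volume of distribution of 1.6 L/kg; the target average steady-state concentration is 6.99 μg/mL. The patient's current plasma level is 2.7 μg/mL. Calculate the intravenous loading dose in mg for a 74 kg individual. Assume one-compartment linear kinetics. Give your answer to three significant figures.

Vd(total) = 74 kg × 1.6 L/kg = 118.4 L
The loading dose fills Vd to the target concentration.
Concentration deficit ΔC = 6.99 − 2.7 = 4.290 mg/L
LD = Vd × ΔC = 118.4 × 4.290 = 507.9 mg

508 mg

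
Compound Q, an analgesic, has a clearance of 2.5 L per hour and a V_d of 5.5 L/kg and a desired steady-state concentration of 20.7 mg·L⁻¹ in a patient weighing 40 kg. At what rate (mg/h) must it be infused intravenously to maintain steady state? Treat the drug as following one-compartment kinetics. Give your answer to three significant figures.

51.8 mg/h

Vd does not affect the maintenance rate; only clearance governs steady-state input.
Rate = CL × Css = 2.500 × 20.7 = 51.75 mg/h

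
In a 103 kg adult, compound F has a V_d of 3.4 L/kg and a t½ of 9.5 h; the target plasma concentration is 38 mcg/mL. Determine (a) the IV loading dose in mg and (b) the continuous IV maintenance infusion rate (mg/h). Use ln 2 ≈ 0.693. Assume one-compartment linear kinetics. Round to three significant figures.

(a) 13300 mg; (b) 971 mg/h

Vd = 3.4 L/kg × 103 kg = 350.2 L
LD = Vd × C = 350.2 × 38 = 13310 mg
CL = 0.693 × Vd / t½ = 0.693 × 350.2 / 9.5 = 25.55 L/h
Infusion rate = CL × Css = 25.55 × 38 = 970.9 mg/h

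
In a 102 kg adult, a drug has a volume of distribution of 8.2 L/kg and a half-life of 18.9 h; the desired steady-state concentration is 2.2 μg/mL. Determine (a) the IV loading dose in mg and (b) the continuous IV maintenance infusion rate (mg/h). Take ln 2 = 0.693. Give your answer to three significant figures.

(a) 1840 mg; (b) 67.5 mg/h

Vd = 8.2 L/kg × 102 kg = 836.4 L
LD = Vd × C = 836.4 × 2.2 = 1840 mg
CL = 0.693 × Vd / t½ = 0.693 × 836.4 / 18.9 = 30.67 L/h
Infusion rate = CL × Css = 30.67 × 2.2 = 67.47 mg/h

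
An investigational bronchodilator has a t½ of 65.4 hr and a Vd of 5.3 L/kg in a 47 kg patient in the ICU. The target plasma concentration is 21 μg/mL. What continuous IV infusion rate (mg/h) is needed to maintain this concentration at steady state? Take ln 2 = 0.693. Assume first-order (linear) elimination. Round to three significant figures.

Vd(total) = 47 kg × 5.3 L/kg = 249.1 L
k = 0.693/65.4 = 0.01060 h⁻¹, so CL = k·Vd = 0.01060 × 249.1 = 2.640 L/h
Infusion rate = CL × Css = 2.640 × 21 = 55.44 mg/h

55.4 mg/h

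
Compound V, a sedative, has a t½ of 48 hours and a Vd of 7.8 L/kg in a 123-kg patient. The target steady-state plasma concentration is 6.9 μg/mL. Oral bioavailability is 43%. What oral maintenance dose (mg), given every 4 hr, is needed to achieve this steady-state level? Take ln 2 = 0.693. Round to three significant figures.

889 mg

Total Vd = 7.8 × 123 = 959.4 L
k = 0.693/48 = 0.01444 h⁻¹, so CL = k·Vd = 0.01444 × 959.4 = 13.85 L/h
D = CL × Css × τ / F = 13.85 × 6.9 × 4 / 0.43 = 889.0 mg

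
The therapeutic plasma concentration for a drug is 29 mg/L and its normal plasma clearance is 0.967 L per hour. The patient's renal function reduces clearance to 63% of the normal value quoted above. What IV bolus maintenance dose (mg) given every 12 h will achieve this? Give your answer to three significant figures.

212 mg

Patient clearance = 0.63 × 0.9670 = 0.6092 L/h
At steady state, dose per interval replaces the amount cleared in that interval: D/τ = CL·Css.
D = CL × Css × τ = 0.6092 × 29 × 12 = 212.0 mg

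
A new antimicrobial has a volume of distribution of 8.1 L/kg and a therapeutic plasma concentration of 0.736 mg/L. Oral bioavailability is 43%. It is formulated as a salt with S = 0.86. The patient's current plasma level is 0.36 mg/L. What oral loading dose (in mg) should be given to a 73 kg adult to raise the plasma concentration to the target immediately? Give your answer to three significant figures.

601 mg

Vd = 8.1 L/kg × 73 kg = 591.3 L
The loading dose fills Vd to the target concentration.
Concentration deficit ΔC = 0.736 − 0.36 = 0.3760 mg/L
LD = Vd × ΔC / F / S = 591.3 × 0.3760 / 0.43 / 0.86 = 601.2 mg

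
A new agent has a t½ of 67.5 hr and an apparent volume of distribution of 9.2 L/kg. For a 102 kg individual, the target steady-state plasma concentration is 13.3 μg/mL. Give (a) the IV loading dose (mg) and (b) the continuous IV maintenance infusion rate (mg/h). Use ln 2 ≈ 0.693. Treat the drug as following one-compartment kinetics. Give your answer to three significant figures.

(a) 12500 mg; (b) 128 mg/h

Vd = 9.2 L/kg × 102 kg = 938.4 L
LD = Vd × C = 938.4 × 13.3 = 12480 mg
CL = 0.693 × Vd / t½ = 0.693 × 938.4 / 67.5 = 9.634 L/h
Infusion rate = CL × Css = 9.634 × 13.3 = 128.1 mg/h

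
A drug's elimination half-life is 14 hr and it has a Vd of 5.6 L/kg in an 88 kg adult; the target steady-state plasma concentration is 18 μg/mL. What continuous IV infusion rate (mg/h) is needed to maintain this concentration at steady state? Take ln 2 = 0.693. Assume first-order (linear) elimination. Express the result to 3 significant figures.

Total Vd = 5.6 × 88 = 492.8 L
k = 0.693/14 = 0.04950 h⁻¹, so CL = k·Vd = 0.04950 × 492.8 = 24.39 L/h
Infusion rate = CL × Css = 24.39 × 18 = 439.0 mg/h

439 mg/h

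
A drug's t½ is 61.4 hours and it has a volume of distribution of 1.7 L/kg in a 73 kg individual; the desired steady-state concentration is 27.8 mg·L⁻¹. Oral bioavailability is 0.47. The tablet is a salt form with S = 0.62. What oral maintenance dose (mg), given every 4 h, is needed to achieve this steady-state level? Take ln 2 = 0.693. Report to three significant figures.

Vd = 1.7 L/kg × 73 kg = 124.1 L
k = 0.693/61.4 = 0.01129 h⁻¹, so CL = k·Vd = 0.01129 × 124.1 = 1.401 L/h
D = CL × Css × τ / F / S = 1.401 × 27.8 × 4 / 0.47 / 0.62 = 534.6 mg

535 mg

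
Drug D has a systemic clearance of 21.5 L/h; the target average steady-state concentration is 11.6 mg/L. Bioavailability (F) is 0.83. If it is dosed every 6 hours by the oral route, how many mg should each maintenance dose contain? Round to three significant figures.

1800 mg

D = CL × Css × τ / F = 21.50 × 11.6 × 6 / 0.83 = 1803 mg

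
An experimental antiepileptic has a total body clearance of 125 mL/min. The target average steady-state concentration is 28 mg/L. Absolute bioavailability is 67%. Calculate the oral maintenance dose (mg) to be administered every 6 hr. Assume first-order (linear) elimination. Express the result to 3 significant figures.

1880 mg

CL = 125 mL/min = 125 × 0.06 = 7.500 L/h
At steady state, dose per interval replaces the amount cleared in that interval: F·D/τ = CL·Css.
D = CL × Css × τ / F = 7.500 × 28 × 6 / 0.67 = 1881 mg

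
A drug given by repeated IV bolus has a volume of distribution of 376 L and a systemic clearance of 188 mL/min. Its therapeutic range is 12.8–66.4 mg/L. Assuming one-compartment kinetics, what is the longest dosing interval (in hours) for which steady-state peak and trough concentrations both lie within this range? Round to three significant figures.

Convert clearance: 188 mL/min × 60 min/h ÷ 1000 mL/L = 11.28 L/h
k = CL / Vd = 11.28 / 376.0 = 0.03000 h⁻¹
Between IV bolus doses, concentration decays as C = C₀·e^(−kτ), so C_peak/C_trough = e^(kτ).
τ_max = ln(C_peak/C_trough) / k = ln(66.4/12.8) / 0.03000 = 1.646 / 0.03000 = 54.87 h

54.9 h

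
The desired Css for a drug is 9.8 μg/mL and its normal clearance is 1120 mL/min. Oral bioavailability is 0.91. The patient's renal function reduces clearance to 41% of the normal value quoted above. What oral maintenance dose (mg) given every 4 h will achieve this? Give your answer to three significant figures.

1190 mg

CL = 1120 mL/min = 1120 × 0.06 = 67.20 L/h
Patient clearance = 0.41 × 67.20 = 27.55 L/h
D = CL × Css × τ / F = 27.55 × 9.8 × 4 / 0.91 = 1187 mg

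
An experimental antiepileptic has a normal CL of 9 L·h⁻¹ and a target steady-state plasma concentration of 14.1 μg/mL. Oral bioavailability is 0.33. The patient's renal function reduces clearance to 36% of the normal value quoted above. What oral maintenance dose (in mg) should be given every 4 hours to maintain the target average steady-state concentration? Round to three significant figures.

554 mg

Patient clearance = 0.36 × 9.000 = 3.240 L/h
D = CL × Css × τ / F = 3.240 × 14.1 × 4 / 0.33 = 553.7 mg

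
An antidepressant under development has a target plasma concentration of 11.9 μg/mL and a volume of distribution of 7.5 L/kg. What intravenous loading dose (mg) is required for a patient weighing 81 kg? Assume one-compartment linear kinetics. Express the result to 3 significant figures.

Total Vd = 7.5 × 81 = 607.5 L
LD = Vd × C = 607.5 × 11.90 = 7229 mg

7230 mg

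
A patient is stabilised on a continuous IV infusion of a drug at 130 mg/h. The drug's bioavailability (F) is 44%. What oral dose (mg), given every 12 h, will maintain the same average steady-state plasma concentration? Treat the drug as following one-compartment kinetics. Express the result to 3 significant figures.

3550 mg

To maintain the same Css, the systemic dosing rate must be unchanged: F·D/τ = infusion rate.
D = rate × τ / F = 130 × 12 / 0.44 = 3545 mg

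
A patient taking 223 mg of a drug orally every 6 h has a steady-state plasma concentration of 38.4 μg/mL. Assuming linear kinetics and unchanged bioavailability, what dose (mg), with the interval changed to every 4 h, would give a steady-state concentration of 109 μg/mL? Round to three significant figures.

422 mg

For first-order elimination, Css ∝ F·D/(CL·τ); F and CL are unchanged, so Css ∝ D/τ.
D₂ = D₁ × (Css,target / Css,current) × (τ₂/τ₁) = 223 × (109/38.4) × (4/6) = 422.0 mg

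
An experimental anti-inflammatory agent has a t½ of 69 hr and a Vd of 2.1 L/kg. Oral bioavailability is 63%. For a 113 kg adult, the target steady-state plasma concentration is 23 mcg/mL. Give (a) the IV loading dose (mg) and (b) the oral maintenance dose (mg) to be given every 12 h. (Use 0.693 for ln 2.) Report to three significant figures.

(a) 5460 mg; (b) 1040 mg

Total Vd = 2.1 × 113 = 237.3 L
LD = Vd × C = 237.3 × 23 = 5458 mg
CL = 0.693 × Vd / t½ = 0.693 × 237.3 / 69 = 2.383 L/h
D = CL × Css × τ / F = 2.383 × 23 × 12 / 0.63 = 1044 mg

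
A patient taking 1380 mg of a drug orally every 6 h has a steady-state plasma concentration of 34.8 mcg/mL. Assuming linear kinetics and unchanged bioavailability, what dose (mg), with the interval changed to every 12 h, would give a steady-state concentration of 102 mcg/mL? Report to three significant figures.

With linear kinetics, Css is proportional to dose rate (D/τ) at fixed clearance.
D₂ = D₁ × (Css,target / Css,current) × (τ₂/τ₁) = 1380 × (102/34.8) × (12/6) = 8090 mg

8090 mg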